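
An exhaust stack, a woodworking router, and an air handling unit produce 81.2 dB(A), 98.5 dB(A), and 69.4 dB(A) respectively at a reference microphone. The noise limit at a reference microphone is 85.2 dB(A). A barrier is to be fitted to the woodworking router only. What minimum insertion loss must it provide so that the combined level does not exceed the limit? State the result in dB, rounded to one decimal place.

Everything except the woodworking router sums to 10^(81.2/10) + 10^(69.4/10) = 1.405e+08 in linear terms, 81.48 dB(A).
To meet 85.2 dB(A) overall, the treated woodworking router may contribute at most 10^(85.2/10) − 1.405e+08 = 1.906e+08, i.e. 82.80 dB(A).
So the woodworking router must be reduced from 98.5 to 82.80 dB(A): IL = 15.70 dB.

15.7 dB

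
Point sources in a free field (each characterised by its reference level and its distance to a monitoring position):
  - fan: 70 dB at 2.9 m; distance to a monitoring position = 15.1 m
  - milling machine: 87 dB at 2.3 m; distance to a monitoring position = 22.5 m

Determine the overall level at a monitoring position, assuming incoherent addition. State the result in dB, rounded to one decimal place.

First find each source's level at the receiver (point-source: −20·log₁₀(r/r_ref)), then combine on an intensity basis.
fan: 70 − 20·log₁₀(15.1/2.9) = 70 − 14.33 = 55.67 dB.
milling machine: 87 − 20·log₁₀(22.5/2.3) = 87 − 19.81 = 67.19 dB.
Σ 10^(L/10) = 5.606e+06 → L_total = 10·log₁₀(5.606e+06) = 67.49 dB.

67.5 dB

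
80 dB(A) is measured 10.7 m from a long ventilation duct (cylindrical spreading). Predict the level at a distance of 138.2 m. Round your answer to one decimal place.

68.9 dB(A)

Cylindrical spreading from a line source gives a 10·log₁₀(r₂/r₁) drop.
L₂ = 80 − 10·log₁₀(138.2/10.7) = 80 − 11.111 = 68.89 dB(A).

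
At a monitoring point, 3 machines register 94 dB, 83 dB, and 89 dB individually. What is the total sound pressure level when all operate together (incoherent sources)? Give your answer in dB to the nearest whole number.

Incoherent sources combine by intensity addition: L_total = 10·log₁₀(Σ 10^(L_i/10)).
Σ 10^(L/10) = 10^(94/10) + 10^(83/10) + 10^(89/10) = 3.506e+09.
L_total = 10·log₁₀(3.506e+09) = 95.45 dB.

95 dB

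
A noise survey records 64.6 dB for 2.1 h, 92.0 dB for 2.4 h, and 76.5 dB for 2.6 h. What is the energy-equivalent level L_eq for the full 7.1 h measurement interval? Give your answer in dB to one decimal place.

87.4 dB

The energy average is taken in the linear domain: L_eq = 10·log₁₀[(Σ tᵢ·10^(Lᵢ/10))/T], T = 7.1 h.
Σ tᵢ·10^(Lᵢ/10) = 2.1·10^(64.6/10) + 2.4·10^(92.0/10) + 2.6·10^(76.5/10) = 3.926e+09.
L_eq = 10·log₁₀(3.926e+09/7.1) = 87.43 dB.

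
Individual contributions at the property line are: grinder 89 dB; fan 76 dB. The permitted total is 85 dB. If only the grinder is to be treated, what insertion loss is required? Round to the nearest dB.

5 dB

The untreated sources together contribute 10^(76/10) = 3.981e+07, i.e. 76.00 dB.
To meet 85 dB overall, the treated grinder may contribute at most 10^(85/10) − 3.981e+07 = 2.764e+08, i.e. 84.42 dB.
So the grinder must be reduced from 89 to 84.42 dB: IL = 4.58 dB.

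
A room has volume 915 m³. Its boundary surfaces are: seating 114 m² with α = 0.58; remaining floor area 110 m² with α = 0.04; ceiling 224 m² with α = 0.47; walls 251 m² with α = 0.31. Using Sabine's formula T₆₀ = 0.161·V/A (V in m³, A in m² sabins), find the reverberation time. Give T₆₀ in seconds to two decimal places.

0.58 s

Summing Sᵢαᵢ: 114·0.58 + 110·0.04 + 224·0.47 + 251·0.31 = 253.61 m².
T₆₀ = 0.161·V/A = 0.161·915/253.61 = 0.581 s.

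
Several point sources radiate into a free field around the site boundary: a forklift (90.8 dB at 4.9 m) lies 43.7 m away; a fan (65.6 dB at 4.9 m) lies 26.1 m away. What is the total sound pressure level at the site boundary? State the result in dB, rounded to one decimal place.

71.8 dB

First find each source's level at the receiver (point-source: −20·log₁₀(r/r_ref)), then combine on an intensity basis.
forklift: 90.8 − 20·log₁₀(43.7/4.9) = 90.8 − 19.01 = 71.79 dB.
fan: 65.6 − 20·log₁₀(26.1/4.9) = 65.6 − 14.53 = 51.07 dB.
Σ 10^(L/10) = 1.524e+07 → L_total = 10·log₁₀(1.524e+07) = 71.83 dB.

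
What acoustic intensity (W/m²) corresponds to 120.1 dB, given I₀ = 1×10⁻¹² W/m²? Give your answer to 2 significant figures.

I = I₀·10^(L/10) = 10⁻¹² × 10^(120.1/10) = 10^(0.010).

1.0 W/m²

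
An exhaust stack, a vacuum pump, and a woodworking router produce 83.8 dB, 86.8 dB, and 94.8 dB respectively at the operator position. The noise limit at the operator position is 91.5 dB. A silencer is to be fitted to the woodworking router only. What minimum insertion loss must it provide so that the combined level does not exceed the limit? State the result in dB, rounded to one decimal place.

Fixed contribution from the other sources: Σ 10^(L/10) = 10^(83.8/10) + 10^(86.8/10) = 7.185e+08 (88.56 dB).
The limit corresponds to 10^(91.5/10) = 1.413e+09; subtracting the fixed part leaves 6.940e+08 for the woodworking router, i.e. 88.41 dB.
So the woodworking router must be reduced from 94.8 to 88.41 dB: IL = 6.39 dB.

6.4 dB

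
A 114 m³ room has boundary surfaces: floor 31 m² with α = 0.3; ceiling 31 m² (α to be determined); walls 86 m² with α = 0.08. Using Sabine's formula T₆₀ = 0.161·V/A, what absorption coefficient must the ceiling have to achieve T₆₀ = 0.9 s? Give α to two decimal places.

A = 0.161·V/T₆₀ = 0.161·114/0.9 = 20.39 m² sabins.
Absorption from the other surfaces = 31·0.3 + 86·0.08 = 16.18 m², so the ceiling must supply 4.21 m² over 31 m².
α = 4.21/31 = 0.136.

0.14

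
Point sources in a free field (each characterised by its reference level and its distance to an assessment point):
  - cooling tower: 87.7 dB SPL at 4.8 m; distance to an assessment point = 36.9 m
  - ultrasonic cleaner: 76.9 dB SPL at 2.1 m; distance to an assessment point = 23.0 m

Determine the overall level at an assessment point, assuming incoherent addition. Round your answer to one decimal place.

70.2 dB SPL

First find each source's level at the receiver (point-source: −20·log₁₀(r/r_ref)), then combine on an intensity basis.
cooling tower: 87.7 − 20·log₁₀(36.9/4.8) = 87.7 − 17.72 = 69.98 dB SPL.
ultrasonic cleaner: 76.9 − 20·log₁₀(23.0/2.1) = 76.9 − 20.79 = 56.11 dB SPL.
Σ 10^(L/10) = 1.037e+07 → L_total = 10·log₁₀(1.037e+07) = 70.16 dB SPL.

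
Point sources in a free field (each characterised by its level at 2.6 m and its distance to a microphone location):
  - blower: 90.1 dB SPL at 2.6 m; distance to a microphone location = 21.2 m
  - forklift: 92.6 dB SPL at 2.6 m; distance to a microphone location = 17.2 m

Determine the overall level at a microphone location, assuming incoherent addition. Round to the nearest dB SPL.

Propagate each source to the receiver with L = L_ref − 20·log₁₀(r/r_ref), then add intensities.
blower: 90.1 − 20·log₁₀(21.2/2.6) = 90.1 − 18.23 = 71.87 dB SPL.
forklift: 92.6 − 20·log₁₀(17.2/2.6) = 92.6 − 16.41 = 76.19 dB SPL.
Σ 10^(L/10) = 5.697e+07 → L_total = 10·log₁₀(5.697e+07) = 77.56 dB SPL.

78 dB SPL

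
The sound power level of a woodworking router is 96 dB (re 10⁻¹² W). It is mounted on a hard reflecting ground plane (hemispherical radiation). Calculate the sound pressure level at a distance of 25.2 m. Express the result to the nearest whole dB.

60 dB

The power spreads over a hemisphere of area 2π·r², so L_p = L_w − 10·log₁₀(2π·r²).
2π·r² = 3990 m², 10·log₁₀ of that is 36.010 dB.
L_p = 96 − 36.010 = 59.99 dB.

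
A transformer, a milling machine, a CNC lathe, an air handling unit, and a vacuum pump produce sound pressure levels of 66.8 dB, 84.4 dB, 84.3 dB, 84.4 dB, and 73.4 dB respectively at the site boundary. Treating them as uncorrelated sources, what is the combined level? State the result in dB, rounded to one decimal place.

Incoherent sources combine by intensity addition: L_total = 10·log₁₀(Σ 10^(L_i/10)).
Σ 10^(L/10) = 10^(66.8/10) + 10^(84.4/10) + 10^(84.3/10) + 10^(84.4/10) + 10^(73.4/10) = 8.467e+08.
L_total = 10·log₁₀(8.467e+08) = 89.28 dB.

89.3 dB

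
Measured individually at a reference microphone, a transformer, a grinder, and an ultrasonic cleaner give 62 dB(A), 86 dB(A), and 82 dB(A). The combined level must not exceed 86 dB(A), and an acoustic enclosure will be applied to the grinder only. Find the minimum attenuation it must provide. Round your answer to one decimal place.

The untreated sources together contribute 10^(62/10) + 10^(82/10) = 1.601e+08, i.e. 82.04 dB(A).
The limit corresponds to 10^(86/10) = 3.981e+08; subtracting the fixed part leaves 2.380e+08 for the grinder, i.e. 83.77 dB(A).
Required insertion loss = 86 − 83.77 = 2.23 dB.

2.2 dB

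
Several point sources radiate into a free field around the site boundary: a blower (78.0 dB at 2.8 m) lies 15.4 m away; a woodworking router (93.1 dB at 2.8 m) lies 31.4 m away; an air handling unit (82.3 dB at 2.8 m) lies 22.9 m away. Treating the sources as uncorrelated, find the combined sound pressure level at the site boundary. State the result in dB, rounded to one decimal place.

Propagate each source to the receiver with L = L_ref − 20·log₁₀(r/r_ref), then add intensities.
blower: 78.0 − 20·log₁₀(15.4/2.8) = 78.0 − 14.81 = 63.19 dB.
woodworking router: 93.1 − 20·log₁₀(31.4/2.8) = 93.1 − 21.00 = 72.10 dB.
air handling unit: 82.3 − 20·log₁₀(22.9/2.8) = 82.3 − 18.25 = 64.05 dB.
Σ 10^(L/10) = 2.086e+07 → L_total = 10·log₁₀(2.086e+07) = 73.19 dB.

73.2 dB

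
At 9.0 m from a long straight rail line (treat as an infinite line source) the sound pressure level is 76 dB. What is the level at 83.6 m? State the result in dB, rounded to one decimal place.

Cylindrical spreading from a line source gives a 10·log₁₀(r₂/r₁) drop.
L₂ = 76 − 10·log₁₀(83.6/9.0) = 76 − 9.680 = 66.32 dB.

66.3 dB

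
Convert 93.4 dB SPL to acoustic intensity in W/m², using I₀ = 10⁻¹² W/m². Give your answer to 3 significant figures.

0.00219 W/m²

L = 10·log₁₀(I/I₀) ⇒ I = I₀·10^(L/10) = 10⁻¹² × 10^9.34.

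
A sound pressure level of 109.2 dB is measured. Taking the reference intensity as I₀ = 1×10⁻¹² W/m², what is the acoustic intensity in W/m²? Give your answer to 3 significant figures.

L = 10·log₁₀(I/I₀) ⇒ I = I₀·10^(L/10) = 10⁻¹² × 10^10.92.

0.0832 W/m²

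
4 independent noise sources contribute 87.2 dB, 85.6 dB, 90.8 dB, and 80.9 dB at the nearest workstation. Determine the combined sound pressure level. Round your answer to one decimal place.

Incoherent sources combine by intensity addition: L_total = 10·log₁₀(Σ 10^(L_i/10)).
Σ 10^(L/10) = 10^(87.2/10) + 10^(85.6/10) + 10^(90.8/10) + 10^(80.9/10) = 2.213e+09.
L_total = 10·log₁₀(2.213e+09) = 93.45 dB.

93.5 dB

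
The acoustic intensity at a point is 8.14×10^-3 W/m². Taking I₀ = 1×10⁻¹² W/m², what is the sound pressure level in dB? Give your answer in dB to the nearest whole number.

99 dB

L = 10·log₁₀(I/I₀) = 10·log₁₀(8.14×10^-3/10⁻¹²) = 10·log₁₀(8.14×10^9).
L = 10·(0.9106 + 9) = 99.11 dB.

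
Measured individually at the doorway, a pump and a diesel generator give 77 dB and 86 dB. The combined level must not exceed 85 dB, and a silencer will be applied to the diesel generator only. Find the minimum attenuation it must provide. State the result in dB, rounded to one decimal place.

The untreated sources together contribute 10^(77/10) = 5.012e+07, i.e. 77.00 dB.
To meet 85 dB overall, the treated diesel generator may contribute at most 10^(85/10) − 5.012e+07 = 2.661e+08, i.e. 84.25 dB.
So the diesel generator must be reduced from 86 to 84.25 dB: IL = 1.75 dB.

1.7 dB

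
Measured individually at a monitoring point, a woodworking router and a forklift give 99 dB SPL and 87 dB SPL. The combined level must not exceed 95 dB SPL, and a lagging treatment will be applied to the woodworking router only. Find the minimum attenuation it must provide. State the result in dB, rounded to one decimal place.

Fixed contribution from the other source: Σ 10^(L/10) = 10^(87/10) = 5.012e+08 (87.00 dB SPL).
The limit corresponds to 10^(95/10) = 3.162e+09; subtracting the fixed part leaves 2.661e+09 for the woodworking router, i.e. 94.25 dB SPL.
Required insertion loss = 99 − 94.25 = 4.75 dB.

4.7 dB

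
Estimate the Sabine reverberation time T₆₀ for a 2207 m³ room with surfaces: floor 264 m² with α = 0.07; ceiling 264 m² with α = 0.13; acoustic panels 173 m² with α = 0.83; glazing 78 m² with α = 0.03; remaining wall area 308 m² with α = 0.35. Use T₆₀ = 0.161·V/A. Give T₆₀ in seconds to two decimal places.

A = Σ Sᵢαᵢ = 264·0.07 + 264·0.13 + 173·0.83 + 78·0.03 + 308·0.35 = 306.53 m².
T₆₀ = 0.161 × 2207 / 306.53 = 1.159 s.

1.16 s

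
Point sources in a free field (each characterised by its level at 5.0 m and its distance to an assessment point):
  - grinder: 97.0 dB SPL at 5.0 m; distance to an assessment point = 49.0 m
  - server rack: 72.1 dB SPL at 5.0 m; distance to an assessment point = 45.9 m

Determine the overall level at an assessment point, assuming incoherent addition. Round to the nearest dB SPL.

Propagate each source to the receiver with L = L_ref − 20·log₁₀(r/r_ref), then add intensities.
grinder: 97.0 − 20·log₁₀(49.0/5.0) = 97.0 − 19.82 = 77.18 dB SPL.
server rack: 72.1 − 20·log₁₀(45.9/5.0) = 72.1 − 19.26 = 52.84 dB SPL.
Σ 10^(L/10) = 5.238e+07 → L_total = 10·log₁₀(5.238e+07) = 77.19 dB SPL.

77 dB SPL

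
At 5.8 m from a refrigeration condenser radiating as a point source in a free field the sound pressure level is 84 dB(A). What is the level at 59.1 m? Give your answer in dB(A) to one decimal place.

63.8 dB(A)

Spherical spreading from a point source gives a 20·log₁₀(r₂/r₁) drop.
L₂ = 84 − 20·log₁₀(59.1/5.8) = 84 − 20.163 = 63.84 dB(A).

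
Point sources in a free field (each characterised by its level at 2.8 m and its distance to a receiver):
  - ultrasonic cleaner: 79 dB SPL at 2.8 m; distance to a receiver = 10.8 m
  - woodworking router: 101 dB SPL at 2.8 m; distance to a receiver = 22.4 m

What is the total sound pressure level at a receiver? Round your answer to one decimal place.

83.1 dB SPL

First find each source's level at the receiver (point-source: −20·log₁₀(r/r_ref)), then combine on an intensity basis.
ultrasonic cleaner: 79 − 20·log₁₀(10.8/2.8) = 79 − 11.73 = 67.27 dB SPL.
woodworking router: 101 − 20·log₁₀(22.4/2.8) = 101 − 18.06 = 82.94 dB SPL.
Σ 10^(L/10) = 2.020e+08 → L_total = 10·log₁₀(2.020e+08) = 83.05 dB SPL.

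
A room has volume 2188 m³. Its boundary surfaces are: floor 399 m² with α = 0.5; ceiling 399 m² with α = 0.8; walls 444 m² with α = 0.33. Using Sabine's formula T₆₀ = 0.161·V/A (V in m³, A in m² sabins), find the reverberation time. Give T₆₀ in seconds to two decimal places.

Total absorption A = 399·0.5 + 399·0.8 + 444·0.33 = 665.22 m² sabins.
T₆₀ = 0.161 × 2188 / 665.22 = 0.530 s.

0.53 s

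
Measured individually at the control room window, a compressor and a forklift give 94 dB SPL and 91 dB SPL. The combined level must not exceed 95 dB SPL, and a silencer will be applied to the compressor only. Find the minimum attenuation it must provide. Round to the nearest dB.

Fixed contribution from the other source: Σ 10^(L/10) = 10^(91/10) = 1.259e+09 (91.00 dB SPL).
The limit corresponds to 10^(95/10) = 3.162e+09; subtracting the fixed part leaves 1.903e+09 for the compressor, i.e. 92.80 dB SPL.
So the compressor must be reduced from 94 to 92.80 dB SPL: IL = 1.20 dB.

1 dB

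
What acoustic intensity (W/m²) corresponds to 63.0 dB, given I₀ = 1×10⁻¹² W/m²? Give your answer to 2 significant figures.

2.0e-06 W/m²

L = 10·log₁₀(I/I₀) ⇒ I = I₀·10^(L/10) = 10⁻¹² × 10^6.30.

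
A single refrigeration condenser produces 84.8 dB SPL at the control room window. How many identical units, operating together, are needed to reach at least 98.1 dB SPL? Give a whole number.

22

N identical sources give L₁ + 10·log₁₀ N, so require 10·log₁₀ N ≥ 98.1 − 84.8 = 13.3 dB.
N ≥ 10^(13.3/10) = 21.380, so N = 22.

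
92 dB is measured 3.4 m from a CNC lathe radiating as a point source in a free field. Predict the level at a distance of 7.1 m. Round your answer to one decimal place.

Spherical spreading from a point source gives a 20·log₁₀(r₂/r₁) drop.
L₂ = 92 − 20·log₁₀(7.1/3.4) = 92 − 6.396 = 85.60 dB.

85.6 dB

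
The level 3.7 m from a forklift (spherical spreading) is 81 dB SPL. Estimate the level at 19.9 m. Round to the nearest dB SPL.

66 dB SPL

For a point source, L₂ = L₁ − 20·log₁₀(r₂/r₁).
L₂ = 81 − 20·log₁₀(19.9/3.7) = 81 − 14.613 = 66.39 dB SPL.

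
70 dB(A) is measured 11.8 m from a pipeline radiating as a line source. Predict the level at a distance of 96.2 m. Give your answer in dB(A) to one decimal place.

For a line source, L₂ = L₁ − 10·log₁₀(r₂/r₁).
L₂ = 70 − 10·log₁₀(96.2/11.8) = 70 − 9.113 = 60.89 dB(A).

60.9 dB(A)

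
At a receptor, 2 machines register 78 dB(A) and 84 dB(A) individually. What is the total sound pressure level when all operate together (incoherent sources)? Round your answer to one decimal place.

Incoherent sources combine by intensity addition: L_total = 10·log₁₀(Σ 10^(L_i/10)).
Σ 10^(L/10) = 10^(78/10) + 10^(84/10) = 3.143e+08.
L_total = 10·log₁₀(3.143e+08) = 84.97 dB(A).

85.0 dB(A)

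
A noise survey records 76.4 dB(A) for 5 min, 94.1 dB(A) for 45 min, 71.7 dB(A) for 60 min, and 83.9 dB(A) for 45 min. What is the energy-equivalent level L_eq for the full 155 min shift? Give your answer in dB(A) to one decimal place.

L_eq = 10·log₁₀[(1/T)·Σ tᵢ·10^(Lᵢ/10)] with T = 155 min.
Σ tᵢ·10^(Lᵢ/10) = 5·10^(76.4/10) + 45·10^(94.1/10) + 60·10^(71.7/10) + 45·10^(83.9/10) = 1.278e+11.
L_eq = 10·log₁₀(1.278e+11/155) = 89.16 dB(A).

89.2 dB(A)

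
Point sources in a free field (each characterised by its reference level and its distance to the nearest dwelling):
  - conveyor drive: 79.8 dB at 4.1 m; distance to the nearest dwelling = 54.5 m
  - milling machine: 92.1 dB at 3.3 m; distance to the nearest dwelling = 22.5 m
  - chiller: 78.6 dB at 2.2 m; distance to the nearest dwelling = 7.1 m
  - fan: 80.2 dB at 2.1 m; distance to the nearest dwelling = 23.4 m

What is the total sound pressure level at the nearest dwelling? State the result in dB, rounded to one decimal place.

76.4 dB

First find each source's level at the receiver (point-source: −20·log₁₀(r/r_ref)), then combine on an intensity basis.
conveyor drive: 79.8 − 20·log₁₀(54.5/4.1) = 79.8 − 22.47 = 57.33 dB.
milling machine: 92.1 − 20·log₁₀(22.5/3.3) = 92.1 − 16.67 = 75.43 dB.
chiller: 78.6 − 20·log₁₀(7.1/2.2) = 78.6 − 10.18 = 68.42 dB.
fan: 80.2 − 20·log₁₀(23.4/2.1) = 80.2 − 20.94 = 59.26 dB.
Σ 10^(L/10) = 4.323e+07 → L_total = 10·log₁₀(4.323e+07) = 76.36 dB.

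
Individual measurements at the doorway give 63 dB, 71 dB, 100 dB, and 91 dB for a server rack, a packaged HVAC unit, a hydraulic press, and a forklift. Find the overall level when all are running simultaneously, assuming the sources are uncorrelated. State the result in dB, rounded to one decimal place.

100.5 dB

For uncorrelated sources the intensities add, so convert each level to linear form, sum, and take 10·log₁₀ of the total.
Σ 10^(L/10) = 10^(63/10) + 10^(71/10) + 10^(100/10) + 10^(91/10) = 1.127e+10.
L_total = 10·log₁₀(1.127e+10) = 100.52 dB.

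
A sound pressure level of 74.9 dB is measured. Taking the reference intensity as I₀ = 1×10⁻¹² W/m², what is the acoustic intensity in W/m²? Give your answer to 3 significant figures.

3.09e-05 W/m²

L = 10·log₁₀(I/I₀) ⇒ I = I₀·10^(L/10) = 10⁻¹² × 10^7.49.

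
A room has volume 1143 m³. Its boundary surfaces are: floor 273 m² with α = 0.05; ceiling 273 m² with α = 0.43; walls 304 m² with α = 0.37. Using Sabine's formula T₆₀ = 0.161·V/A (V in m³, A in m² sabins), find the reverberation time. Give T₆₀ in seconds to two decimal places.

Total absorption A = 273·0.05 + 273·0.43 + 304·0.37 = 243.52 m² sabins.
T₆₀ = 0.161·V/A = 0.161·1143/243.52 = 0.756 s.

0.76 s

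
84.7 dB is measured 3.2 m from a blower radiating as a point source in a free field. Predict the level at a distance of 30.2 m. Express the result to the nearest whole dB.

Spherical spreading from a point source gives a 20·log₁₀(r₂/r₁) drop.
L₂ = 84.7 − 20·log₁₀(30.2/3.2) = 84.7 − 19.497 = 65.20 dB.

65 dB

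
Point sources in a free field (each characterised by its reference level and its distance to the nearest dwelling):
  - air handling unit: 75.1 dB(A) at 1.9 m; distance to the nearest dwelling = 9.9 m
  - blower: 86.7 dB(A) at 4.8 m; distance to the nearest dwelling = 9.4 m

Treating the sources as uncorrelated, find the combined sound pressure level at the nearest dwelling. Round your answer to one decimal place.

Apply inverse-square spreading to bring every level to the receiver, then sum 10^(L/10).
air handling unit: 75.1 − 20·log₁₀(9.9/1.9) = 75.1 − 14.34 = 60.76 dB(A).
blower: 86.7 − 20·log₁₀(9.4/4.8) = 86.7 − 5.84 = 80.86 dB(A).
Σ 10^(L/10) = 1.232e+08 → L_total = 10·log₁₀(1.232e+08) = 80.90 dB(A).

80.9 dB(A)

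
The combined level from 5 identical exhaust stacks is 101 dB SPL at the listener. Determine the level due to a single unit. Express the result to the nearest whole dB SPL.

For N identical incoherent sources L_total = L₁ + 10·log₁₀ N, so L₁ = 101 − 10·log₁₀(5) = 101 − 6.990.

94 dB SPL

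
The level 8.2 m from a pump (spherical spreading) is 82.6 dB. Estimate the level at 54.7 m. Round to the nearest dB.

66 dB

Spherical spreading from a point source gives a 20·log₁₀(r₂/r₁) drop.
L₂ = 82.6 − 20·log₁₀(54.7/8.2) = 82.6 − 16.483 = 66.12 dB.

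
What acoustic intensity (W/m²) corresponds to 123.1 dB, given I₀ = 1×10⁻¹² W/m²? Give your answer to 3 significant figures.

I/I₀ = 10^(123.1/10) = 2.042e+12, so I = 2.042e+12 × 10⁻¹² W/m².

2.04 W/m²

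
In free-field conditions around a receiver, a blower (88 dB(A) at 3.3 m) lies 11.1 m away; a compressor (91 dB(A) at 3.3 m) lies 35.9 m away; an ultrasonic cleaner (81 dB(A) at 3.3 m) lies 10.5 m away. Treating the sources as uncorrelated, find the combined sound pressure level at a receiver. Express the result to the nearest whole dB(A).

79 dB(A)

First find each source's level at the receiver (point-source: −20·log₁₀(r/r_ref)), then combine on an intensity basis.
blower: 88 − 20·log₁₀(11.1/3.3) = 88 − 10.54 = 77.46 dB(A).
compressor: 91 − 20·log₁₀(35.9/3.3) = 91 − 20.73 = 70.27 dB(A).
ultrasonic cleaner: 81 − 20·log₁₀(10.5/3.3) = 81 − 10.05 = 70.95 dB(A).
Σ 10^(L/10) = 7.884e+07 → L_total = 10·log₁₀(7.884e+07) = 78.97 dB(A).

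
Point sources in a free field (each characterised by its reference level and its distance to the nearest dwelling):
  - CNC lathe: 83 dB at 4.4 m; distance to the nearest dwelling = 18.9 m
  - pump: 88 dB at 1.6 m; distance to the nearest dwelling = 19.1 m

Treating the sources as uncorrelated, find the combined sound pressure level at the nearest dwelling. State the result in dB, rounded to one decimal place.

71.8 dB

Propagate each source to the receiver with L = L_ref − 20·log₁₀(r/r_ref), then add intensities.
CNC lathe: 83 − 20·log₁₀(18.9/4.4) = 83 − 12.66 = 70.34 dB.
pump: 88 − 20·log₁₀(19.1/1.6) = 88 − 21.54 = 66.46 dB.
Σ 10^(L/10) = 1.524e+07 → L_total = 10·log₁₀(1.524e+07) = 71.83 dB.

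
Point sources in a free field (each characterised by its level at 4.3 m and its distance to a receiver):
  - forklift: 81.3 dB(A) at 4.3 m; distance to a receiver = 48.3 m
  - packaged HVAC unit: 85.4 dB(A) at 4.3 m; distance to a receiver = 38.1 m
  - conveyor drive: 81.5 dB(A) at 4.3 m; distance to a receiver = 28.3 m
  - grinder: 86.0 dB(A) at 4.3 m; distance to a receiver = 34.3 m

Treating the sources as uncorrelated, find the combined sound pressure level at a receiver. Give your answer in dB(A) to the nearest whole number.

72 dB(A)

Propagate each source to the receiver with L = L_ref − 20·log₁₀(r/r_ref), then add intensities.
forklift: 81.3 − 20·log₁₀(48.3/4.3) = 81.3 − 21.01 = 60.29 dB(A).
packaged HVAC unit: 85.4 − 20·log₁₀(38.1/4.3) = 85.4 − 18.95 = 66.45 dB(A).
conveyor drive: 81.5 − 20·log₁₀(28.3/4.3) = 81.5 − 16.37 = 65.13 dB(A).
grinder: 86.0 − 20·log₁₀(34.3/4.3) = 86.0 − 18.04 = 67.96 dB(A).
Σ 10^(L/10) = 1.500e+07 → L_total = 10·log₁₀(1.500e+07) = 71.76 dB(A).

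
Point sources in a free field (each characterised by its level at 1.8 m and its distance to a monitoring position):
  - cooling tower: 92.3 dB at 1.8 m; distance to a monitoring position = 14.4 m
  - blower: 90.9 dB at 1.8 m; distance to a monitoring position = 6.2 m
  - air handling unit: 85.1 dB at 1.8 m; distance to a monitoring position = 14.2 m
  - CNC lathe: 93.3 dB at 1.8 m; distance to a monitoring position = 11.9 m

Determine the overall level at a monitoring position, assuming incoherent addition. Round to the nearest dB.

83 dB

Propagate each source to the receiver with L = L_ref − 20·log₁₀(r/r_ref), then add intensities.
cooling tower: 92.3 − 20·log₁₀(14.4/1.8) = 92.3 − 18.06 = 74.24 dB.
blower: 90.9 − 20·log₁₀(6.2/1.8) = 90.9 − 10.74 = 80.16 dB.
air handling unit: 85.1 − 20·log₁₀(14.2/1.8) = 85.1 − 17.94 = 67.16 dB.
CNC lathe: 93.3 − 20·log₁₀(11.9/1.8) = 93.3 − 16.41 = 76.89 dB.
Σ 10^(L/10) = 1.843e+08 → L_total = 10·log₁₀(1.843e+08) = 82.66 dB.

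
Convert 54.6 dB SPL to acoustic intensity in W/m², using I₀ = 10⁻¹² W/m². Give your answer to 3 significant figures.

2.88e-07 W/m²

I/I₀ = 10^(54.6/10) = 2.884e+05, so I = 2.884e+05 × 10⁻¹² W/m².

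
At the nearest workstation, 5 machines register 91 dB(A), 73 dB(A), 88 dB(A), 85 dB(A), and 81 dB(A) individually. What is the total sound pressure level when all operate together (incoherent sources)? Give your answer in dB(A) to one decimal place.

For uncorrelated sources the intensities add, so convert each level to linear form, sum, and take 10·log₁₀ of the total.
Σ 10^(L/10) = 10^(91/10) + 10^(73/10) + 10^(88/10) + 10^(85/10) + 10^(81/10) = 2.352e+09.
L_total = 10·log₁₀(2.352e+09) = 93.71 dB(A).

93.7 dB(A)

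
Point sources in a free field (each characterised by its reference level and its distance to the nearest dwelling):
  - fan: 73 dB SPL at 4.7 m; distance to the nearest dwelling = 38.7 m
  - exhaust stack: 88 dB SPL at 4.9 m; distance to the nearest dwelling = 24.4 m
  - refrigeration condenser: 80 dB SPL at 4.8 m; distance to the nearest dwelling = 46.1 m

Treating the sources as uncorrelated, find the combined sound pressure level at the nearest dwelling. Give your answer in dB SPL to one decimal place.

First find each source's level at the receiver (point-source: −20·log₁₀(r/r_ref)), then combine on an intensity basis.
fan: 73 − 20·log₁₀(38.7/4.7) = 73 − 18.31 = 54.69 dB SPL.
exhaust stack: 88 − 20·log₁₀(24.4/4.9) = 88 − 13.94 = 74.06 dB SPL.
refrigeration condenser: 80 − 20·log₁₀(46.1/4.8) = 80 − 19.65 = 60.35 dB SPL.
Σ 10^(L/10) = 2.682e+07 → L_total = 10·log₁₀(2.682e+07) = 74.29 dB SPL.

74.3 dB SPL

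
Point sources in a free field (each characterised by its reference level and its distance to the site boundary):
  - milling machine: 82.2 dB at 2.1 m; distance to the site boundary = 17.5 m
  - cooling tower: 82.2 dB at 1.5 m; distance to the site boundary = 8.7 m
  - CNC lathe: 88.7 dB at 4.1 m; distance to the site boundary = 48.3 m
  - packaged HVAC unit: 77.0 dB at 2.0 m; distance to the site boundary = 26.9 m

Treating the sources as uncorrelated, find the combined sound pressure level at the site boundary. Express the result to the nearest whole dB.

71 dB

First find each source's level at the receiver (point-source: −20·log₁₀(r/r_ref)), then combine on an intensity basis.
milling machine: 82.2 − 20·log₁₀(17.5/2.1) = 82.2 − 18.42 = 63.78 dB.
cooling tower: 82.2 − 20·log₁₀(8.7/1.5) = 82.2 − 15.27 = 66.93 dB.
CNC lathe: 88.7 − 20·log₁₀(48.3/4.1) = 88.7 − 21.42 = 67.28 dB.
packaged HVAC unit: 77.0 − 20·log₁₀(26.9/2.0) = 77.0 − 22.57 = 54.43 dB.
Σ 10^(L/10) = 1.294e+07 → L_total = 10·log₁₀(1.294e+07) = 71.12 dB.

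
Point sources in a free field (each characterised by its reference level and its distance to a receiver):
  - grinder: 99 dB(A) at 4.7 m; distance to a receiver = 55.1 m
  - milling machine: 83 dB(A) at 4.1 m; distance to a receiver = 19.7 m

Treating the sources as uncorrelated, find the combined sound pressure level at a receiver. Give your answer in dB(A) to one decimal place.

Apply inverse-square spreading to bring every level to the receiver, then sum 10^(L/10).
grinder: 99 − 20·log₁₀(55.1/4.7) = 99 − 21.38 = 77.62 dB(A).
milling machine: 83 − 20·log₁₀(19.7/4.1) = 83 − 13.63 = 69.37 dB(A).
Σ 10^(L/10) = 6.644e+07 → L_total = 10·log₁₀(6.644e+07) = 78.22 dB(A).

78.2 dB(A)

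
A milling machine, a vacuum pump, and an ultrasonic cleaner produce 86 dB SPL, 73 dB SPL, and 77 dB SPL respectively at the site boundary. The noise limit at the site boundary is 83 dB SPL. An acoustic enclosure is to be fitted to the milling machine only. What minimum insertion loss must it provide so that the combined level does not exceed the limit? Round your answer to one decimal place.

4.9 dB

The untreated sources together contribute 10^(73/10) + 10^(77/10) = 7.007e+07, i.e. 78.46 dB SPL.
The limit corresponds to 10^(83/10) = 1.995e+08; subtracting the fixed part leaves 1.295e+08 for the milling machine, i.e. 81.12 dB SPL.
Required insertion loss = 86 − 81.12 = 4.88 dB.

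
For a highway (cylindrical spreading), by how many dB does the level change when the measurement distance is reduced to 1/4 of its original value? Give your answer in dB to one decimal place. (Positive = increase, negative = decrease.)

+6.0 dB

Line-source spreading: ΔL = −10·log₁₀(r₂/r₁).
ΔL = −10·log₁₀(0.25) = +6.02 dB.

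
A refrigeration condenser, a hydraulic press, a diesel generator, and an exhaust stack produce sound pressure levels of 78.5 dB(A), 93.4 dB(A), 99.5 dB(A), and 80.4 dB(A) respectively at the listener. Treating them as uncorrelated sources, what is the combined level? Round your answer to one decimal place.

For uncorrelated sources the intensities add, so convert each level to linear form, sum, and take 10·log₁₀ of the total.
Σ 10^(L/10) = 10^(78.5/10) + 10^(93.4/10) + 10^(99.5/10) + 10^(80.4/10) = 1.128e+10.
L_total = 10·log₁₀(1.128e+10) = 100.52 dB(A).

100.5 dB(A)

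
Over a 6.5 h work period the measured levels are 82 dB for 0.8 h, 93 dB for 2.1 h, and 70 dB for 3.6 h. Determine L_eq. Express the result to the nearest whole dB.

L_eq = 10·log₁₀[(1/T)·Σ tᵢ·10^(Lᵢ/10)] with T = 6.5 h.
Σ tᵢ·10^(Lᵢ/10) = 0.8·10^(82/10) + 2.1·10^(93/10) + 3.6·10^(70/10) = 4.353e+09.
L_eq = 10·log₁₀(4.353e+09/6.5) = 88.26 dB.

88 dB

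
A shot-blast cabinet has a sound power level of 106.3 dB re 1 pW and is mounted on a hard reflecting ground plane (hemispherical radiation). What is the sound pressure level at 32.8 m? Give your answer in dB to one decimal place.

68.0 dB

Free-field hemispherical radiation: L_p = L_w − 10·log₁₀(2π·r²), r = 32.8 m.
2π·r² = 6760 m², 10·log₁₀ of that is 38.299 dB.
L_p = 106.3 − 38.299 = 68.00 dB.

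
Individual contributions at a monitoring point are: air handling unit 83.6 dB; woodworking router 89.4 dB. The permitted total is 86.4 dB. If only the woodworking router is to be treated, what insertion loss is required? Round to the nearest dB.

6 dB

Fixed contribution from the other source: Σ 10^(L/10) = 10^(83.6/10) = 2.291e+08 (83.60 dB).
The limit corresponds to 10^(86.4/10) = 4.365e+08; subtracting the fixed part leaves 2.074e+08 for the woodworking router, i.e. 83.17 dB.
Required insertion loss = 89.4 − 83.17 = 6.23 dB.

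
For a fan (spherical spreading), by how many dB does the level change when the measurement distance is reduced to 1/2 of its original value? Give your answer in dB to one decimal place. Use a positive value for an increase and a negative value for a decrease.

Point-source spreading: ΔL = −20·log₁₀(r₂/r₁).
ΔL = −20·log₁₀(0.5) = +6.02 dB.

+6.0 dB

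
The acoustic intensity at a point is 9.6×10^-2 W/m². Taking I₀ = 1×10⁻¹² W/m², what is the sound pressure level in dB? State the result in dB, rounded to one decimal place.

I/I₀ = 9.6×10^-2/10⁻¹² = 9.6×10^10, and L = 10·log₁₀(I/I₀).
L = 10·(0.9823 + 10) = 109.82 dB.

109.8 dB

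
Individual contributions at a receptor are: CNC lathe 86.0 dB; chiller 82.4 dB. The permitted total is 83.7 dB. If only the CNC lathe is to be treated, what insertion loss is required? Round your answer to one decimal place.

8.2 dB

Fixed contribution from the other source: Σ 10^(L/10) = 10^(82.4/10) = 1.738e+08 (82.40 dB).
To meet 83.7 dB overall, the treated CNC lathe may contribute at most 10^(83.7/10) − 1.738e+08 = 6.064e+07, i.e. 77.83 dB.
So the CNC lathe must be reduced from 86.0 to 77.83 dB: IL = 8.17 dB.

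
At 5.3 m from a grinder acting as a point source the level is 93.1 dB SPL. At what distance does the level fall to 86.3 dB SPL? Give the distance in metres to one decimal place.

11.6 m

For a point source L₁ − L₂ = 20·log₁₀(r₂/r₁), so r₂ = r₁·10^((L₁−L₂)/20).
r₂ = 5.3·10^((93.1−86.3)/20) = 5.3·10^(6.8/20) = 11.60 m.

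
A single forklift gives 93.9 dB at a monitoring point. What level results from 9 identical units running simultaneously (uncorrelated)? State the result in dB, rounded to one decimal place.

L_total = L₁ + 10·log₁₀ N for N identical incoherent sources.
L_total = 93.9 + 10·log₁₀(9) = 93.9 + 9.542 = 103.44 dB.

103.4 dB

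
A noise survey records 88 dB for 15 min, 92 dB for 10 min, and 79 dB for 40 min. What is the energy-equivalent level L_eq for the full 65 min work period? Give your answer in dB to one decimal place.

86.4 dB

The energy average is taken in the linear domain: L_eq = 10·log₁₀[(Σ tᵢ·10^(Lᵢ/10))/T], T = 65 min.
Σ tᵢ·10^(Lᵢ/10) = 15·10^(88/10) + 10·10^(92/10) + 40·10^(79/10) = 2.849e+10.
L_eq = 10·log₁₀(2.849e+10/65) = 86.42 dB.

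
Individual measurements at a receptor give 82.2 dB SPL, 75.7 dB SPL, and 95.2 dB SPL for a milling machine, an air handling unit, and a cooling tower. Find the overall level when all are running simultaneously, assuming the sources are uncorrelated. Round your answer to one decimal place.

For uncorrelated sources the intensities add, so convert each level to linear form, sum, and take 10·log₁₀ of the total.
Σ 10^(L/10) = 10^(82.2/10) + 10^(75.7/10) + 10^(95.2/10) = 3.514e+09.
L_total = 10·log₁₀(3.514e+09) = 95.46 dB SPL.

95.5 dB SPL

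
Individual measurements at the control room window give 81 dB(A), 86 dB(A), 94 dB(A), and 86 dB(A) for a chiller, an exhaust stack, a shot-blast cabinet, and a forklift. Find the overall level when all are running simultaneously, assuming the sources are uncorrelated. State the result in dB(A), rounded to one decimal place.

95.4 dB(A)

For uncorrelated sources the intensities add, so convert each level to linear form, sum, and take 10·log₁₀ of the total.
Σ 10^(L/10) = 10^(81/10) + 10^(86/10) + 10^(94/10) + 10^(86/10) = 3.434e+09.
L_total = 10·log₁₀(3.434e+09) = 95.36 dB(A).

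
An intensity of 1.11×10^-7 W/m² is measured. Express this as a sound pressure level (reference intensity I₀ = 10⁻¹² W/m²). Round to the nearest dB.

L = 10·log₁₀(I/I₀) = 10·log₁₀(1.11×10^-7/10⁻¹²) = 10·log₁₀(1.11×10^5).
L = 10·(0.0453 + 5) = 50.45 dB.

50 dB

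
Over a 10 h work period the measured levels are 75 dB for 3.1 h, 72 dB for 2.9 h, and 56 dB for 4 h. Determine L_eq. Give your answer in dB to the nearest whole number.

L_eq = 10·log₁₀[(1/T)·Σ tᵢ·10^(Lᵢ/10)] with T = 10 h.
Σ tᵢ·10^(Lᵢ/10) = 3.1·10^(75/10) + 2.9·10^(72/10) + 4·10^(56/10) = 1.456e+08.
L_eq = 10·log₁₀(1.456e+08/10) = 71.63 dB.

72 dB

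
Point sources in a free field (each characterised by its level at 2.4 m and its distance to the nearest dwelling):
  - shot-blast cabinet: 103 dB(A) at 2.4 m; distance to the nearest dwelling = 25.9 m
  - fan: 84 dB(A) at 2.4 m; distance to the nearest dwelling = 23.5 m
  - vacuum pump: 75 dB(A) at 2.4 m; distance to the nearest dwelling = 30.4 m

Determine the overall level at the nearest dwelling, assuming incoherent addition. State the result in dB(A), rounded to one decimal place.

Apply inverse-square spreading to bring every level to the receiver, then sum 10^(L/10).
shot-blast cabinet: 103 − 20·log₁₀(25.9/2.4) = 103 − 20.66 = 82.34 dB(A).
fan: 84 − 20·log₁₀(23.5/2.4) = 84 − 19.82 = 64.18 dB(A).
vacuum pump: 75 − 20·log₁₀(30.4/2.4) = 75 − 22.05 = 52.95 dB(A).
Σ 10^(L/10) = 1.741e+08 → L_total = 10·log₁₀(1.741e+08) = 82.41 dB(A).

82.4 dB(A)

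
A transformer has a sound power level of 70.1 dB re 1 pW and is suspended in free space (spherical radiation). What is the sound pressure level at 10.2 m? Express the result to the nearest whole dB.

The power spreads over a sphere of area 4π·r², so L_p = L_w − 10·log₁₀(4π·r²).
4π·r² = 1307 m², 10·log₁₀ of that is 31.164 dB.
L_p = 70.1 − 31.164 = 38.94 dB.

39 dB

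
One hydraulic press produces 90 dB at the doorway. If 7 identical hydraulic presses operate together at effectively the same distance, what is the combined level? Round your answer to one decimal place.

98.5 dB

With 7 equal, uncorrelated contributions the intensity is 7× that of one unit, giving a rise of 10·log₁₀ 7.
L_total = 90 + 10·log₁₀(7) = 90 + 8.451 = 98.45 dB.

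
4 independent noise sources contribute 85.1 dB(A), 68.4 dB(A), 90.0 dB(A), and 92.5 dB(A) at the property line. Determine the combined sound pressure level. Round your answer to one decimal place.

For uncorrelated sources the intensities add, so convert each level to linear form, sum, and take 10·log₁₀ of the total.
Σ 10^(L/10) = 10^(85.1/10) + 10^(68.4/10) + 10^(90.0/10) + 10^(92.5/10) = 3.109e+09.
L_total = 10·log₁₀(3.109e+09) = 94.93 dB(A).

94.9 dB(A)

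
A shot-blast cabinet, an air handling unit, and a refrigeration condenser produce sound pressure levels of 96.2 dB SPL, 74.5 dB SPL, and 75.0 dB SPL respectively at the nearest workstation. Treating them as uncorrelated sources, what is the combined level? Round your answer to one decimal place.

96.3 dB SPL

Incoherent sources combine by intensity addition: L_total = 10·log₁₀(Σ 10^(L_i/10)).
Σ 10^(L/10) = 10^(96.2/10) + 10^(74.5/10) + 10^(75.0/10) = 4.229e+09.
L_total = 10·log₁₀(4.229e+09) = 96.26 dB SPL.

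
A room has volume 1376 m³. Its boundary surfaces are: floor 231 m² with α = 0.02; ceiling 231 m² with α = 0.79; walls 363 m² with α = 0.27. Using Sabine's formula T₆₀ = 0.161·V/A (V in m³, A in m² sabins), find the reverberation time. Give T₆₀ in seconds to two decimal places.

Summing Sᵢαᵢ: 231·0.02 + 231·0.79 + 363·0.27 = 285.12 m².
T₆₀ = 0.161·V/A = 0.161·1376/285.12 = 0.777 s.

0.78 s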